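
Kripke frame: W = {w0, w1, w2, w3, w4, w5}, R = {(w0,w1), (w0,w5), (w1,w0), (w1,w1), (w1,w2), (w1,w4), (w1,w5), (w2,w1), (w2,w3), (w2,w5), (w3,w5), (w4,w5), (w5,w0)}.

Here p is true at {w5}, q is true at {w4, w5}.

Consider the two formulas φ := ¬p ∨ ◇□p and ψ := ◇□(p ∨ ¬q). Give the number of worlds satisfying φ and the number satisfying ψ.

For ¬p ∨ ◇□p:
w0: ¬p is T, ◇□p is F. ✓
w1: ¬p is T, ◇□p is T. ✓
w2: ¬p is T, ◇□p is T. ✓
w3: ¬p is T, ◇□p is F. ✓
w4: ¬p is T, ◇□p is F. ✓
w5: ¬p is F, ◇□p is F. ✗
— 5 worlds.
For ◇□(p ∨ ¬q):
w0: successors {w1, w5}; □(p ∨ ¬q) there: w1:F, w5:T. ✓
w1: successors {w0, w1, w2, w4, w5}; □(p ∨ ¬q) there: w0:T, w1:F, w2:T, w4:T, w5:T. ✓
w2: successors {w1, w3, w5}; □(p ∨ ¬q) there: w1:F, w3:T, w5:T. ✓
w3: successors {w5}; □(p ∨ ¬q) there: w5:T. ✓
w4: successors {w5}; □(p ∨ ¬q) there: w5:T. ✓
w5: successors {w0}; □(p ∨ ¬q) there: w0:T. ✓
— 6 worlds.

5 and 6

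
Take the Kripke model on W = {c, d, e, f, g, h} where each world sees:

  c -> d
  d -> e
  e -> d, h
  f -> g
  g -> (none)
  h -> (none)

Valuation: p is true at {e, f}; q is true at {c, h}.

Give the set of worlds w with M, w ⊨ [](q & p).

c: successors {d}; q & p there: d:F. ✗
d: successors {e}; q & p there: e:F. ✗
e: successors {d, h}; q & p there: d:F, h:F. ✗
f: successors {g}; q & p there: g:F. ✗
g: no successors, so [](q & p) holds vacuously. ✓
h: no successors, so [](q & p) holds vacuously. ✓

{g, h}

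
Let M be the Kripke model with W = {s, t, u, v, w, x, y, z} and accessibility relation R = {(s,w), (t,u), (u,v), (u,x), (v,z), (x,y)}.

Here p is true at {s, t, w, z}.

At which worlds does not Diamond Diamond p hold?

{s, t, v, w, x, y, z}

s: Diamond Diamond p is F. ✓
t: Diamond Diamond p is F. ✓
u: Diamond Diamond p is T. ✗
v: Diamond Diamond p is F. ✓
w: Diamond Diamond p is F. ✓
x: Diamond Diamond p is F. ✓
y: Diamond Diamond p is F. ✓
z: Diamond Diamond p is F. ✓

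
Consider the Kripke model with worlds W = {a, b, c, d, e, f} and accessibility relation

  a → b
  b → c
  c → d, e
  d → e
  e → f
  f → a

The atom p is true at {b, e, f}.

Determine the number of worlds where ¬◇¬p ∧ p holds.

1

a: ¬◇¬p is T, p is F. ✗
b: ¬◇¬p is F, p is T. ✗
c: ¬◇¬p is F, p is F. ✗
d: ¬◇¬p is T, p is F. ✗
e: ¬◇¬p is T, p is T. ✓
f: ¬◇¬p is F, p is T. ✗
Satisfying worlds: {e}.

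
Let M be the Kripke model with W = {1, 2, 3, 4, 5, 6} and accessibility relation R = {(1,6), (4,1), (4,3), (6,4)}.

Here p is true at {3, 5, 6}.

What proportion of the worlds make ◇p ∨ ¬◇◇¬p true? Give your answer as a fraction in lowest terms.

1: ◇p is T, ¬◇◇¬p is F. ✓
2: ◇p is F, ¬◇◇¬p is T. ✓
3: ◇p is F, ¬◇◇¬p is T. ✓
4: ◇p is T, ¬◇◇¬p is T. ✓
5: ◇p is F, ¬◇◇¬p is T. ✓
6: ◇p is F, ¬◇◇¬p is F. ✗
That's 5 of 6 worlds, so 5/6.

5/6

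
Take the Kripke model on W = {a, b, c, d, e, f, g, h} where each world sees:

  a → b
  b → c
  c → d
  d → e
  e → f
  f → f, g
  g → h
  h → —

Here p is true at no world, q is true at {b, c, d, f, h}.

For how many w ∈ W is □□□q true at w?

4

a: successors {b}; □□q there: b:T. ✓
b: successors {c}; □□q there: c:F. ✗
c: successors {d}; □□q there: d:T. ✓
d: successors {e}; □□q there: e:F. ✗
e: successors {f}; □□q there: f:F. ✗
f: successors {f, g}; □□q there: f:F, g:T. ✗
g: successors {h}; □□q there: h:T. ✓
h: no successors, so □□□q holds vacuously. ✓
Satisfying worlds: {a, c, g, h}.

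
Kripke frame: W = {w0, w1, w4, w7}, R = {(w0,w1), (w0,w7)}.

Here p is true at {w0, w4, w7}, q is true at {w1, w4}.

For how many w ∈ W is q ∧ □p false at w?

2

w0: q is F, □p is F. ✗
w1: q is T, □p is T. ✓
w4: q is T, □p is T. ✓
w7: q is F, □p is T. ✗
Satisfying worlds: {w1, w4}.
So q ∧ □p fails at the other 2 worlds.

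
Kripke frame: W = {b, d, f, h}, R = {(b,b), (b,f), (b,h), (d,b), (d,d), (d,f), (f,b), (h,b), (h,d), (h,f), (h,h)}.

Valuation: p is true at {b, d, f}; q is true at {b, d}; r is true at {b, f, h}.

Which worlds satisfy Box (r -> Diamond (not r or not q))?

b: successors {b, f, h}; r -> Diamond (not r or not q) there: b:T, f:F, h:T. ✗
d: successors {b, d, f}; r -> Diamond (not r or not q) there: b:T, d:T, f:F. ✗
f: successors {b}; r -> Diamond (not r or not q) there: b:T. ✓
h: successors {b, d, f, h}; r -> Diamond (not r or not q) there: b:T, d:T, f:F, h:T. ✗

{f}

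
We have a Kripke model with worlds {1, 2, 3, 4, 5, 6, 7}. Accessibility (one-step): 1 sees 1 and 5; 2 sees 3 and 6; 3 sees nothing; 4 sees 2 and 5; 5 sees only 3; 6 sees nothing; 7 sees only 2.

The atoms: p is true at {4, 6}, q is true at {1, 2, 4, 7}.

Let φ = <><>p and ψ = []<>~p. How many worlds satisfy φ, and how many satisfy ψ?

For <><>p:
1: successors {1, 5}; <>p there: 1:F, 5:F. ✗
2: successors {3, 6}; <>p there: 3:F, 6:F. ✗
3: no successors, so <><>p fails. ✗
4: successors {2, 5}; <>p there: 2:T, 5:F. ✓
5: successors {3}; <>p there: 3:F. ✗
6: no successors, so <><>p fails. ✗
7: successors {2}; <>p there: 2:T. ✓
— 2 worlds.
For []<>~p:
1: successors {1, 5}; <>~p there: 1:T, 5:T. ✓
2: successors {3, 6}; <>~p there: 3:F, 6:F. ✗
3: no successors, so []<>~p holds vacuously. ✓
4: successors {2, 5}; <>~p there: 2:T, 5:T. ✓
5: successors {3}; <>~p there: 3:F. ✗
6: no successors, so []<>~p holds vacuously. ✓
7: successors {2}; <>~p there: 2:T. ✓
— 5 worlds.

2 and 5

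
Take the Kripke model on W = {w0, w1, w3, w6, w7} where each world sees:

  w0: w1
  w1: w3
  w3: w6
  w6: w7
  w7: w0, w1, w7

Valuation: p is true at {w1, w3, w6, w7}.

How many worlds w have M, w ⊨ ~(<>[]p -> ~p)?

w0: <>[]p -> ~p is T. ✗
w1: <>[]p -> ~p is F. ✓
w3: <>[]p -> ~p is F. ✓
w6: <>[]p -> ~p is T. ✗
w7: <>[]p -> ~p is F. ✓
Satisfying worlds: {w1, w3, w7}.

3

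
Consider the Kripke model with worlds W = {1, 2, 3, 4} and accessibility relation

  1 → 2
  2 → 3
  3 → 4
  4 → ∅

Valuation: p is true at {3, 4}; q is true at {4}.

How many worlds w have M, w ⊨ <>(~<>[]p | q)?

1

1: successors {2}; ~<>[]p | q there: 2:F. ✗
2: successors {3}; ~<>[]p | q there: 3:F. ✗
3: successors {4}; ~<>[]p | q there: 4:T. ✓
4: no successors, so <>(~<>[]p | q) fails. ✗
Satisfying worlds: {3}.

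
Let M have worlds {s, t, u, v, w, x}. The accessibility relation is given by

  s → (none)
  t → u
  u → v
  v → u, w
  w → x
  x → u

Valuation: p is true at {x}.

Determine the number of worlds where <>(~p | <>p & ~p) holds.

s: no successors, so <>(~p | <>p & ~p) fails. ✗
t: successors {u}; ~p | <>p & ~p there: u:T. ✓
u: successors {v}; ~p | <>p & ~p there: v:T. ✓
v: successors {u, w}; ~p | <>p & ~p there: u:T, w:T. ✓
w: successors {x}; ~p | <>p & ~p there: x:F. ✗
x: successors {u}; ~p | <>p & ~p there: u:T. ✓
Satisfying worlds: {t, u, v, x}.

4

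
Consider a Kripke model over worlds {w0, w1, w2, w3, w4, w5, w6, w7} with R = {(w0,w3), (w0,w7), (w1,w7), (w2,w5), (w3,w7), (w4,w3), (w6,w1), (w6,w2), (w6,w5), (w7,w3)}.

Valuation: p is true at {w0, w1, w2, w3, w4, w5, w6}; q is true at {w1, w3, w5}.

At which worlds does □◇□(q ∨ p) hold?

{w4, w5, w7}

w0: successors {w3, w7}; ◇□(q ∨ p) there: w3:T, w7:F. ✗
w1: successors {w7}; ◇□(q ∨ p) there: w7:F. ✗
w2: successors {w5}; ◇□(q ∨ p) there: w5:F. ✗
w3: successors {w7}; ◇□(q ∨ p) there: w7:F. ✗
w4: successors {w3}; ◇□(q ∨ p) there: w3:T. ✓
w5: no successors, so □◇□(q ∨ p) holds vacuously. ✓
w6: successors {w1, w2, w5}; ◇□(q ∨ p) there: w1:T, w2:T, w5:F. ✗
w7: successors {w3}; ◇□(q ∨ p) there: w3:T. ✓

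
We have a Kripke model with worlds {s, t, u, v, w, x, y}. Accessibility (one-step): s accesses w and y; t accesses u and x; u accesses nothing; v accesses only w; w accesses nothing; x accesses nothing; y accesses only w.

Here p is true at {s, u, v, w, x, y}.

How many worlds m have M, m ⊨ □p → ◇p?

4

s: □p is T, ◇p is T. ✓
t: □p is T, ◇p is T. ✓
u: □p is T, ◇p is F. ✗
v: □p is T, ◇p is T. ✓
w: □p is T, ◇p is F. ✗
x: □p is T, ◇p is F. ✗
y: □p is T, ◇p is T. ✓
Satisfying worlds: {s, t, v, y}.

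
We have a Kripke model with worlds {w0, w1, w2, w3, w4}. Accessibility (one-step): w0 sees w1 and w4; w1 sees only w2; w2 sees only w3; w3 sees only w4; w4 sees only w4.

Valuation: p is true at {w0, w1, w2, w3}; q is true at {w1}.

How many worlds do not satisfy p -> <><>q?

w0: p is T, <><>q is F. ✗
w1: p is T, <><>q is F. ✗
w2: p is T, <><>q is F. ✗
w3: p is T, <><>q is F. ✗
w4: p is F, <><>q is F. ✓
Satisfying worlds: {w4}.
So p -> <><>q fails at the other 4 worlds.

4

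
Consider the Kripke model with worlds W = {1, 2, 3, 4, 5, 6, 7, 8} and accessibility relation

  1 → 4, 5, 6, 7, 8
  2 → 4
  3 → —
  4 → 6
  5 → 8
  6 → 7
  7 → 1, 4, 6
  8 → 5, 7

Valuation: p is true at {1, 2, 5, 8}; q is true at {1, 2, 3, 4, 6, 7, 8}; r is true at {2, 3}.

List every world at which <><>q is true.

{1, 2, 4, 5, 6, 7, 8}

1: successors {4, 5, 6, 7, 8}; <>q there: 4:T, 5:T, 6:T, 7:T, 8:T. ✓
2: successors {4}; <>q there: 4:T. ✓
3: no successors, so <><>q fails. ✗
4: successors {6}; <>q there: 6:T. ✓
5: successors {8}; <>q there: 8:T. ✓
6: successors {7}; <>q there: 7:T. ✓
7: successors {1, 4, 6}; <>q there: 1:T, 4:T, 6:T. ✓
8: successors {5, 7}; <>q there: 5:T, 7:T. ✓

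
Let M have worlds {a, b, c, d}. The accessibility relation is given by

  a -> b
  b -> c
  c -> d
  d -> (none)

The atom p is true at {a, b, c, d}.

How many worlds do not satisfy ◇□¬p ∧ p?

a: ◇□¬p is F, p is T. ✗
b: ◇□¬p is F, p is T. ✗
c: ◇□¬p is T, p is T. ✓
d: ◇□¬p is F, p is T. ✗
Satisfying worlds: {c}.
So ◇□¬p ∧ p fails at the other 3 worlds.

3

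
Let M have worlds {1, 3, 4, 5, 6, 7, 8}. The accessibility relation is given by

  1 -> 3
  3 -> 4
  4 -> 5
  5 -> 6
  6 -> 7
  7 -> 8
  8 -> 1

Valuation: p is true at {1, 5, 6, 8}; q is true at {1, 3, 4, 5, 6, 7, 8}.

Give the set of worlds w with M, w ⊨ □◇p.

1: successors {3}; ◇p there: 3:F. ✗
3: successors {4}; ◇p there: 4:T. ✓
4: successors {5}; ◇p there: 5:T. ✓
5: successors {6}; ◇p there: 6:F. ✗
6: successors {7}; ◇p there: 7:T. ✓
7: successors {8}; ◇p there: 8:T. ✓
8: successors {1}; ◇p there: 1:F. ✗

{3, 4, 6, 7}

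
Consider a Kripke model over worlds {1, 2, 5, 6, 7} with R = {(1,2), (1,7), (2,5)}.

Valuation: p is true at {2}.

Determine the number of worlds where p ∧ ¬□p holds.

1

1: p is F, ¬□p is T. ✗
2: p is T, ¬□p is T. ✓
5: p is F, ¬□p is F. ✗
6: p is F, ¬□p is F. ✗
7: p is F, ¬□p is F. ✗
Satisfying worlds: {2}.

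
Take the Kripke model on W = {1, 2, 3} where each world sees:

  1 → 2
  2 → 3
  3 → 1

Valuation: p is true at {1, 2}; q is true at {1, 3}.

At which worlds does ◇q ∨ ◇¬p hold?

{2, 3}

1: ◇q is F, ◇¬p is F. ✗
2: ◇q is T, ◇¬p is T. ✓
3: ◇q is T, ◇¬p is F. ✓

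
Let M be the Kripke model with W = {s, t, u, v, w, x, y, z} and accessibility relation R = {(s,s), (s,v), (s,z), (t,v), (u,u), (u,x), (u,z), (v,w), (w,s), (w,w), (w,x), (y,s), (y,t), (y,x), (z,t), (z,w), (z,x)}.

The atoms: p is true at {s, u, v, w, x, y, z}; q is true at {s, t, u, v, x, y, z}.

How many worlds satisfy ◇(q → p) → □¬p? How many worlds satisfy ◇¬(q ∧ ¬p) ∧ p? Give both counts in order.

1 and 6

For ◇(q → p) → □¬p:
s: ◇(q → p) is T, □¬p is F. ✗
t: ◇(q → p) is T, □¬p is F. ✗
u: ◇(q → p) is T, □¬p is F. ✗
v: ◇(q → p) is T, □¬p is F. ✗
w: ◇(q → p) is T, □¬p is F. ✗
x: ◇(q → p) is F, □¬p is T. ✓
y: ◇(q → p) is T, □¬p is F. ✗
z: ◇(q → p) is T, □¬p is F. ✗
— 1 world.
For ◇¬(q ∧ ¬p) ∧ p:
s: ◇¬(q ∧ ¬p) is T, p is T. ✓
t: ◇¬(q ∧ ¬p) is T, p is F. ✗
u: ◇¬(q ∧ ¬p) is T, p is T. ✓
v: ◇¬(q ∧ ¬p) is T, p is T. ✓
w: ◇¬(q ∧ ¬p) is T, p is T. ✓
x: ◇¬(q ∧ ¬p) is F, p is T. ✗
y: ◇¬(q ∧ ¬p) is T, p is T. ✓
z: ◇¬(q ∧ ¬p) is T, p is T. ✓
— 6 worlds.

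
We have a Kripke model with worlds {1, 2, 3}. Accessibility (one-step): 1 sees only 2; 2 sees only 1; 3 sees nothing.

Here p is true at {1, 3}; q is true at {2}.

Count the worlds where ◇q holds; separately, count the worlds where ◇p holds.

1 and 1

For ◇q:
1: successors {2}; q there: 2:T. ✓
2: successors {1}; q there: 1:F. ✗
3: no successors, so ◇q fails. ✗
— 1 world.
For ◇p:
1: successors {2}; p there: 2:F. ✗
2: successors {1}; p there: 1:T. ✓
3: no successors, so ◇p fails. ✗
— 1 world.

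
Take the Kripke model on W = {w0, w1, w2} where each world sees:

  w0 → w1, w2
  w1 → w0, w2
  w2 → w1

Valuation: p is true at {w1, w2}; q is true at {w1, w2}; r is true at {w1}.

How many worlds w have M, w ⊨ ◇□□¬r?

w0: successors {w1, w2}; □□¬r there: w1:F, w2:T. ✓
w1: successors {w0, w2}; □□¬r there: w0:F, w2:T. ✓
w2: successors {w1}; □□¬r there: w1:F. ✗
Satisfying worlds: {w0, w1}.

2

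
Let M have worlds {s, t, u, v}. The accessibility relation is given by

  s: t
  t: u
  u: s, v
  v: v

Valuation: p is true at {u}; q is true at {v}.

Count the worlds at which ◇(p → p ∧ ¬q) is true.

s: successors {t}; p → p ∧ ¬q there: t:T. ✓
t: successors {u}; p → p ∧ ¬q there: u:T. ✓
u: successors {s, v}; p → p ∧ ¬q there: s:T, v:T. ✓
v: successors {v}; p → p ∧ ¬q there: v:T. ✓
Satisfying worlds: {s, t, u, v}.

4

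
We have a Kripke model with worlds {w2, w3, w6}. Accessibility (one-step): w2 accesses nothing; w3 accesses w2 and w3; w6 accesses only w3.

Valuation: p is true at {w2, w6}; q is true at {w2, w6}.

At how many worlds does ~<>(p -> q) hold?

1

w2: <>(p -> q) is F. ✓
w3: <>(p -> q) is T. ✗
w6: <>(p -> q) is T. ✗
Satisfying worlds: {w2}.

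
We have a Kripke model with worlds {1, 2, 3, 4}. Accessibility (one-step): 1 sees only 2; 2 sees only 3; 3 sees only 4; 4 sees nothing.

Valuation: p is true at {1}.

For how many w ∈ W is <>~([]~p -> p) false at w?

1: successors {2}; ~([]~p -> p) there: 2:T. ✓
2: successors {3}; ~([]~p -> p) there: 3:T. ✓
3: successors {4}; ~([]~p -> p) there: 4:T. ✓
4: no successors, so <>~([]~p -> p) fails. ✗
Satisfying worlds: {1, 2, 3}.
So <>~([]~p -> p) fails at the other 1 world.

1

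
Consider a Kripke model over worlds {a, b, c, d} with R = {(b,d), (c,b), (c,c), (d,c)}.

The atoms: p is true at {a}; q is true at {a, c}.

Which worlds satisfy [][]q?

a: no successors, so [][]q holds vacuously. ✓
b: successors {d}; []q there: d:T. ✓
c: successors {b, c}; []q there: b:F, c:F. ✗
d: successors {c}; []q there: c:F. ✗

{a, b}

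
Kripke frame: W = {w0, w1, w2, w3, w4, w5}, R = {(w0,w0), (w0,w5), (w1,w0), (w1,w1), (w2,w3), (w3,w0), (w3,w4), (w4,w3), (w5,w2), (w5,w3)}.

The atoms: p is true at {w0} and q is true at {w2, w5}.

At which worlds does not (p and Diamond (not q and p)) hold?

{w1, w2, w3, w4, w5}

w0: p and Diamond (not q and p) is T. ✗
w1: p and Diamond (not q and p) is F. ✓
w2: p and Diamond (not q and p) is F. ✓
w3: p and Diamond (not q and p) is F. ✓
w4: p and Diamond (not q and p) is F. ✓
w5: p and Diamond (not q and p) is F. ✓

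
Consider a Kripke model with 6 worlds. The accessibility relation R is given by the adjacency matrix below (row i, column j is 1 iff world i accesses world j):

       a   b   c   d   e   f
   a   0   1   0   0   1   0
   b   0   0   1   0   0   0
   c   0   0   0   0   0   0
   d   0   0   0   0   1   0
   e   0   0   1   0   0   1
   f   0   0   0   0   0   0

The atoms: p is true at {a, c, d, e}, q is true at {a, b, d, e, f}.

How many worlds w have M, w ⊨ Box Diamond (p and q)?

a: successors {b, e}; Diamond (p and q) there: b:F, e:F. ✗
b: successors {c}; Diamond (p and q) there: c:F. ✗
c: no successors, so Box Diamond (p and q) holds vacuously. ✓
d: successors {e}; Diamond (p and q) there: e:F. ✗
e: successors {c, f}; Diamond (p and q) there: c:F, f:F. ✗
f: no successors, so Box Diamond (p and q) holds vacuously. ✓
Satisfying worlds: {c, f}.

2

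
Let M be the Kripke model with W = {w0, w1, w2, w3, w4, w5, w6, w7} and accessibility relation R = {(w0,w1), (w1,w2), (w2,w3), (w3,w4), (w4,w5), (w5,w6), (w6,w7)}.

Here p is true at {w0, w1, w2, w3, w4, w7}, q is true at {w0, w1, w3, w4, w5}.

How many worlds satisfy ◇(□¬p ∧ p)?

w0: successors {w1}; □¬p ∧ p there: w1:F. ✗
w1: successors {w2}; □¬p ∧ p there: w2:F. ✗
w2: successors {w3}; □¬p ∧ p there: w3:F. ✗
w3: successors {w4}; □¬p ∧ p there: w4:T. ✓
w4: successors {w5}; □¬p ∧ p there: w5:F. ✗
w5: successors {w6}; □¬p ∧ p there: w6:F. ✗
w6: successors {w7}; □¬p ∧ p there: w7:T. ✓
w7: no successors, so ◇(□¬p ∧ p) fails. ✗
Satisfying worlds: {w3, w6}.

2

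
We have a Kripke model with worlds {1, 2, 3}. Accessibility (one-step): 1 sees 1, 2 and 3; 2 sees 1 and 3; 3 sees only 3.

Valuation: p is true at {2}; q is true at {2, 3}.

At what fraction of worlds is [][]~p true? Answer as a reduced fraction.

1/3

1: successors {1, 2, 3}; []~p there: 1:F, 2:T, 3:T. ✗
2: successors {1, 3}; []~p there: 1:F, 3:T. ✗
3: successors {3}; []~p there: 3:T. ✓
That's 1 of 3 worlds, so 1/3.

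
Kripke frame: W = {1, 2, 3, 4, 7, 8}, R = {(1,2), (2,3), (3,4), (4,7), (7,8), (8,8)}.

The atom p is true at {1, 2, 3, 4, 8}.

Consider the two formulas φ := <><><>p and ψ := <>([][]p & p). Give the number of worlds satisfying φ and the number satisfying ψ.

5 and 4

For <><><>p:
1: successors {2}; <><>p there: 2:T. ✓
2: successors {3}; <><>p there: 3:F. ✗
3: successors {4}; <><>p there: 4:T. ✓
4: successors {7}; <><>p there: 7:T. ✓
7: successors {8}; <><>p there: 8:T. ✓
8: successors {8}; <><>p there: 8:T. ✓
— 5 worlds.
For <>([][]p & p):
1: successors {2}; [][]p & p there: 2:T. ✓
2: successors {3}; [][]p & p there: 3:F. ✗
3: successors {4}; [][]p & p there: 4:T. ✓
4: successors {7}; [][]p & p there: 7:F. ✗
7: successors {8}; [][]p & p there: 8:T. ✓
8: successors {8}; [][]p & p there: 8:T. ✓
— 4 worlds.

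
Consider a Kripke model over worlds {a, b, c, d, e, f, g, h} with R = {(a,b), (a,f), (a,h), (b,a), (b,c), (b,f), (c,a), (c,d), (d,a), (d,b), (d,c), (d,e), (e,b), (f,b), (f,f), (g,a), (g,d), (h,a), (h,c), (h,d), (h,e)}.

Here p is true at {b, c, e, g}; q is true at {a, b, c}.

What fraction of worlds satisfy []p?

a: successors {b, f, h}; p there: b:T, f:F, h:F. ✗
b: successors {a, c, f}; p there: a:F, c:T, f:F. ✗
c: successors {a, d}; p there: a:F, d:F. ✗
d: successors {a, b, c, e}; p there: a:F, b:T, c:T, e:T. ✗
e: successors {b}; p there: b:T. ✓
f: successors {b, f}; p there: b:T, f:F. ✗
g: successors {a, d}; p there: a:F, d:F. ✗
h: successors {a, c, d, e}; p there: a:F, c:T, d:F, e:T. ✗
That's 1 of 8 worlds, so 1/8.

1/8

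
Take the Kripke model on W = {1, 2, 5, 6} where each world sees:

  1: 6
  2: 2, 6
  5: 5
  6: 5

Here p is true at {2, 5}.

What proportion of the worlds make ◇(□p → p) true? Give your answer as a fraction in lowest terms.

1: successors {6}; □p → p there: 6:F. ✗
2: successors {2, 6}; □p → p there: 2:T, 6:F. ✓
5: successors {5}; □p → p there: 5:T. ✓
6: successors {5}; □p → p there: 5:T. ✓
That's 3 of 4 worlds, so 3/4.

3/4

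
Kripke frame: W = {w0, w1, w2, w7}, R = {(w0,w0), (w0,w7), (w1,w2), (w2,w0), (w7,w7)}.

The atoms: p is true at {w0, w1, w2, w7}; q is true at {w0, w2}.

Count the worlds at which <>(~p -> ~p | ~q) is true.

4

w0: successors {w0, w7}; ~p -> ~p | ~q there: w0:T, w7:T. ✓
w1: successors {w2}; ~p -> ~p | ~q there: w2:T. ✓
w2: successors {w0}; ~p -> ~p | ~q there: w0:T. ✓
w7: successors {w7}; ~p -> ~p | ~q there: w7:T. ✓
Satisfying worlds: {w0, w1, w2, w7}.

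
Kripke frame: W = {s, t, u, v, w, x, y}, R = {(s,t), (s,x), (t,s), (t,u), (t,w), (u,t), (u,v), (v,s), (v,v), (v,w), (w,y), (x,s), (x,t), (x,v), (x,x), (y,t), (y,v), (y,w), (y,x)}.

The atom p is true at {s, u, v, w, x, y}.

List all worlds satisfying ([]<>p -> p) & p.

{s, u, v, w, x, y}

s: []<>p -> p is T, p is T. ✓
t: []<>p -> p is F, p is F. ✗
u: []<>p -> p is T, p is T. ✓
v: []<>p -> p is T, p is T. ✓
w: []<>p -> p is T, p is T. ✓
x: []<>p -> p is T, p is T. ✓
y: []<>p -> p is T, p is T. ✓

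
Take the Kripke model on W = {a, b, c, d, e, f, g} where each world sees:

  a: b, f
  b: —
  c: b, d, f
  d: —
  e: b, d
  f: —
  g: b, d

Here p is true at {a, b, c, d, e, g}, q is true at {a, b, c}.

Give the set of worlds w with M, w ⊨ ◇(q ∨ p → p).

{a, c, e, g}

a: successors {b, f}; q ∨ p → p there: b:T, f:T. ✓
b: no successors, so ◇(q ∨ p → p) fails. ✗
c: successors {b, d, f}; q ∨ p → p there: b:T, d:T, f:T. ✓
d: no successors, so ◇(q ∨ p → p) fails. ✗
e: successors {b, d}; q ∨ p → p there: b:T, d:T. ✓
f: no successors, so ◇(q ∨ p → p) fails. ✗
g: successors {b, d}; q ∨ p → p there: b:T, d:T. ✓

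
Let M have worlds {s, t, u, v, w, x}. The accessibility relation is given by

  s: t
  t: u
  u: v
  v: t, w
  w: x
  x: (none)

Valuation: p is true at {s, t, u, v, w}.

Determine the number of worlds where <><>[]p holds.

4

s: successors {t}; <>[]p there: t:T. ✓
t: successors {u}; <>[]p there: u:T. ✓
u: successors {v}; <>[]p there: v:T. ✓
v: successors {t, w}; <>[]p there: t:T, w:T. ✓
w: successors {x}; <>[]p there: x:F. ✗
x: no successors, so <><>[]p fails. ✗
Satisfying worlds: {s, t, u, v}.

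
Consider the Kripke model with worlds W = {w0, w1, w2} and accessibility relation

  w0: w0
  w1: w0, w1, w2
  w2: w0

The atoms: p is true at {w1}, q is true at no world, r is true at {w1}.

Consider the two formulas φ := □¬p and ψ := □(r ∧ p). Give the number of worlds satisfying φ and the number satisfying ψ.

2 and 0

For □¬p:
w0: successors {w0}; ¬p there: w0:T. ✓
w1: successors {w0, w1, w2}; ¬p there: w0:T, w1:F, w2:T. ✗
w2: successors {w0}; ¬p there: w0:T. ✓
— 2 worlds.
For □(r ∧ p):
w0: successors {w0}; r ∧ p there: w0:F. ✗
w1: successors {w0, w1, w2}; r ∧ p there: w0:F, w1:T, w2:F. ✗
w2: successors {w0}; r ∧ p there: w0:F. ✗
— 0 worlds.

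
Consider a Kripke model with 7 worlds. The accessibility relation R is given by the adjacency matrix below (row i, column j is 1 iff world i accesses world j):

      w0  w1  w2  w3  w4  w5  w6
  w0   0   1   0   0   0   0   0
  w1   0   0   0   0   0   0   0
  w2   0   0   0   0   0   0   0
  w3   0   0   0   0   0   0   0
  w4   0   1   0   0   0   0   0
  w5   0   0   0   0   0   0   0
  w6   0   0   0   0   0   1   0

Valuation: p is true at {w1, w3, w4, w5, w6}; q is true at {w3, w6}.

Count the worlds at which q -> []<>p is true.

6

w0: q is F, []<>p is F. ✓
w1: q is F, []<>p is T. ✓
w2: q is F, []<>p is T. ✓
w3: q is T, []<>p is T. ✓
w4: q is F, []<>p is F. ✓
w5: q is F, []<>p is T. ✓
w6: q is T, []<>p is F. ✗
Satisfying worlds: {w0, w1, w2, w3, w4, w5}.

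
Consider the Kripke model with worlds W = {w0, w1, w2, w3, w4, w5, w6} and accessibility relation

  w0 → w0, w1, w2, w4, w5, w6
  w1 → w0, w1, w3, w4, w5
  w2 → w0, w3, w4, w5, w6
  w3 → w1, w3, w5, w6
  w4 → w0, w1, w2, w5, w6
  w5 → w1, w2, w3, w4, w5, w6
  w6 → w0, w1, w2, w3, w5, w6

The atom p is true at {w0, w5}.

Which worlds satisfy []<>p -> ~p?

w0: []<>p is T, ~p is F. ✗
w1: []<>p is T, ~p is T. ✓
w2: []<>p is T, ~p is T. ✓
w3: []<>p is T, ~p is T. ✓
w4: []<>p is T, ~p is T. ✓
w5: []<>p is T, ~p is F. ✗
w6: []<>p is T, ~p is T. ✓

{w1, w2, w3, w4, w6}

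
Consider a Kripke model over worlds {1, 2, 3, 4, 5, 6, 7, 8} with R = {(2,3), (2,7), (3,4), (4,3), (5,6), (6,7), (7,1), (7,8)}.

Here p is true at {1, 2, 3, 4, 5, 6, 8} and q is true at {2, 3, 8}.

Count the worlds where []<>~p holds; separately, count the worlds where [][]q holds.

For []<>~p:
1: no successors, so []<>~p holds vacuously. ✓
2: successors {3, 7}; <>~p there: 3:F, 7:F. ✗
3: successors {4}; <>~p there: 4:F. ✗
4: successors {3}; <>~p there: 3:F. ✗
5: successors {6}; <>~p there: 6:T. ✓
6: successors {7}; <>~p there: 7:F. ✗
7: successors {1, 8}; <>~p there: 1:F, 8:F. ✗
8: no successors, so []<>~p holds vacuously. ✓
— 3 worlds.
For [][]q:
1: no successors, so [][]q holds vacuously. ✓
2: successors {3, 7}; []q there: 3:F, 7:F. ✗
3: successors {4}; []q there: 4:T. ✓
4: successors {3}; []q there: 3:F. ✗
5: successors {6}; []q there: 6:F. ✗
6: successors {7}; []q there: 7:F. ✗
7: successors {1, 8}; []q there: 1:T, 8:T. ✓
8: no successors, so [][]q holds vacuously. ✓
— 4 worlds.

3 and 4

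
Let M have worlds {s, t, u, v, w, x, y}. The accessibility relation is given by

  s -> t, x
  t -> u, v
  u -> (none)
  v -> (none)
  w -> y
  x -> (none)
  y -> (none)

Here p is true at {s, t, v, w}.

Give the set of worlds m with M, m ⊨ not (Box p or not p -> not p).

{v}

s: Box p or not p -> not p is T. ✗
t: Box p or not p -> not p is T. ✗
u: Box p or not p -> not p is T. ✗
v: Box p or not p -> not p is F. ✓
w: Box p or not p -> not p is T. ✗
x: Box p or not p -> not p is T. ✗
y: Box p or not p -> not p is T. ✗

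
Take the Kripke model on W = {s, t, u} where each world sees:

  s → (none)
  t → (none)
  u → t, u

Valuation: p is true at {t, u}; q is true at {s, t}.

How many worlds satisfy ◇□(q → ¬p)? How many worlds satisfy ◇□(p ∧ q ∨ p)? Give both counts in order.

1 and 1

For ◇□(q → ¬p):
s: no successors, so ◇□(q → ¬p) fails. ✗
t: no successors, so ◇□(q → ¬p) fails. ✗
u: successors {t, u}; □(q → ¬p) there: t:T, u:F. ✓
— 1 world.
For ◇□(p ∧ q ∨ p):
s: no successors, so ◇□(p ∧ q ∨ p) fails. ✗
t: no successors, so ◇□(p ∧ q ∨ p) fails. ✗
u: successors {t, u}; □(p ∧ q ∨ p) there: t:T, u:T. ✓
— 1 world.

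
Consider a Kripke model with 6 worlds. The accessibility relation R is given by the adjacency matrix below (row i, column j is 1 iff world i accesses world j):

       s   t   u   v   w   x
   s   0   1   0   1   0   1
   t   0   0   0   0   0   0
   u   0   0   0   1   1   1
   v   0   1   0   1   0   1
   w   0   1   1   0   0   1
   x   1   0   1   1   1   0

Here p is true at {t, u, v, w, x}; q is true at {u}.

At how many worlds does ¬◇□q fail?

s: ◇□q is T. ✗
t: ◇□q is F. ✓
u: ◇□q is F. ✓
v: ◇□q is T. ✗
w: ◇□q is T. ✗
x: ◇□q is F. ✓
Satisfying worlds: {t, u, x}.
So ¬◇□q fails at the other 3 worlds.

3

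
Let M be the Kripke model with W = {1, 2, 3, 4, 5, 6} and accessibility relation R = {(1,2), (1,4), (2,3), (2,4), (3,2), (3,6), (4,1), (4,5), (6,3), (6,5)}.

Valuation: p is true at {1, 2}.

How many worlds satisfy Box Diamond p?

1: successors {2, 4}; Diamond p there: 2:F, 4:T. ✗
2: successors {3, 4}; Diamond p there: 3:T, 4:T. ✓
3: successors {2, 6}; Diamond p there: 2:F, 6:F. ✗
4: successors {1, 5}; Diamond p there: 1:T, 5:F. ✗
5: no successors, so Box Diamond p holds vacuously. ✓
6: successors {3, 5}; Diamond p there: 3:T, 5:F. ✗
Satisfying worlds: {2, 5}.

2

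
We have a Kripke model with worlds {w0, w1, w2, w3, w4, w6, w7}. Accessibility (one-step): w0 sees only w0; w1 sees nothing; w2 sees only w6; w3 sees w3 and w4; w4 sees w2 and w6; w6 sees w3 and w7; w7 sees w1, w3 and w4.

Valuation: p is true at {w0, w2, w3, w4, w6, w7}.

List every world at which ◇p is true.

{w0, w2, w3, w4, w6, w7}

w0: successors {w0}; p there: w0:T. ✓
w1: no successors, so ◇p fails. ✗
w2: successors {w6}; p there: w6:T. ✓
w3: successors {w3, w4}; p there: w3:T, w4:T. ✓
w4: successors {w2, w6}; p there: w2:T, w6:T. ✓
w6: successors {w3, w7}; p there: w3:T, w7:T. ✓
w7: successors {w1, w3, w4}; p there: w1:F, w3:T, w4:T. ✓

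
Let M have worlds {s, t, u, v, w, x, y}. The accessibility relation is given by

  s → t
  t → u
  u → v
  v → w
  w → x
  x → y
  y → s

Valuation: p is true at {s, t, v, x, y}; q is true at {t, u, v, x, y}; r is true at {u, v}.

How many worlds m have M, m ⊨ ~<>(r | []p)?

1

s: <>(r | []p) is F. ✓
t: <>(r | []p) is T. ✗
u: <>(r | []p) is T. ✗
v: <>(r | []p) is T. ✗
w: <>(r | []p) is T. ✗
x: <>(r | []p) is T. ✗
y: <>(r | []p) is T. ✗
Satisfying worlds: {s}.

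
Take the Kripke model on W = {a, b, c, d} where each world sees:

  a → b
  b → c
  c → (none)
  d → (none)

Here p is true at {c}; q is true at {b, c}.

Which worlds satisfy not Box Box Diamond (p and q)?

a: Box Box Diamond (p and q) is F. ✓
b: Box Box Diamond (p and q) is T. ✗
c: Box Box Diamond (p and q) is T. ✗
d: Box Box Diamond (p and q) is T. ✗

{a}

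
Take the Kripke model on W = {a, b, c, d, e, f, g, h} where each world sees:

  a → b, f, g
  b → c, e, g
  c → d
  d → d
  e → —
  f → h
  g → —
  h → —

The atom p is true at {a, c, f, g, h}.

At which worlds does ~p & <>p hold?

a: ~p is F, <>p is T. ✗
b: ~p is T, <>p is T. ✓
c: ~p is F, <>p is F. ✗
d: ~p is T, <>p is F. ✗
e: ~p is T, <>p is F. ✗
f: ~p is F, <>p is T. ✗
g: ~p is F, <>p is F. ✗
h: ~p is F, <>p is F. ✗

{b}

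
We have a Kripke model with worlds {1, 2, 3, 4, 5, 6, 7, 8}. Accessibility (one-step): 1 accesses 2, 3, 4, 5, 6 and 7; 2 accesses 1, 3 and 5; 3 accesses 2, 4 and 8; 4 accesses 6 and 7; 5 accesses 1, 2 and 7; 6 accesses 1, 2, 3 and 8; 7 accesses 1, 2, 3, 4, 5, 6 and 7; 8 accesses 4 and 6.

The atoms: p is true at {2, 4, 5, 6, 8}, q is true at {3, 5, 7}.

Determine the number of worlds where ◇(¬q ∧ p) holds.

7

1: successors {2, 3, 4, 5, 6, 7}; ¬q ∧ p there: 2:T, 3:F, 4:T, 5:F, 6:T, 7:F. ✓
2: successors {1, 3, 5}; ¬q ∧ p there: 1:F, 3:F, 5:F. ✗
3: successors {2, 4, 8}; ¬q ∧ p there: 2:T, 4:T, 8:T. ✓
4: successors {6, 7}; ¬q ∧ p there: 6:T, 7:F. ✓
5: successors {1, 2, 7}; ¬q ∧ p there: 1:F, 2:T, 7:F. ✓
6: successors {1, 2, 3, 8}; ¬q ∧ p there: 1:F, 2:T, 3:F, 8:T. ✓
7: successors {1, 2, 3, 4, 5, 6, 7}; ¬q ∧ p there: 1:F, 2:T, 3:F, 4:T, 5:F, 6:T, 7:F. ✓
8: successors {4, 6}; ¬q ∧ p there: 4:T, 6:T. ✓
Satisfying worlds: {1, 3, 4, 5, 6, 7, 8}.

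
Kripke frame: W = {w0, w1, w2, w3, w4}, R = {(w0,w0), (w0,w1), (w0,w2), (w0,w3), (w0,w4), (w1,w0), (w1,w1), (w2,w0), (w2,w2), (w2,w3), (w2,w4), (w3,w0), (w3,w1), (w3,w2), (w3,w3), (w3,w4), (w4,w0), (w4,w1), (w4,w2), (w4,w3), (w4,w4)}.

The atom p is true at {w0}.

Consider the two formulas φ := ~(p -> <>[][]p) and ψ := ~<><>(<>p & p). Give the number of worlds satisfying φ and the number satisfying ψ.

1 and 0

For ~(p -> <>[][]p):
w0: p -> <>[][]p is F. ✓
w1: p -> <>[][]p is T. ✗
w2: p -> <>[][]p is T. ✗
w3: p -> <>[][]p is T. ✗
w4: p -> <>[][]p is T. ✗
— 1 world.
For ~<><>(<>p & p):
w0: <><>(<>p & p) is T. ✗
w1: <><>(<>p & p) is T. ✗
w2: <><>(<>p & p) is T. ✗
w3: <><>(<>p & p) is T. ✗
w4: <><>(<>p & p) is T. ✗
— 0 worlds.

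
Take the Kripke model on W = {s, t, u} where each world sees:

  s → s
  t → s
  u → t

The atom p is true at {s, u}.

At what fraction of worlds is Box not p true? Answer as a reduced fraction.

s: successors {s}; not p there: s:F. ✗
t: successors {s}; not p there: s:F. ✗
u: successors {t}; not p there: t:T. ✓
That's 1 of 3 worlds, so 1/3.

1/3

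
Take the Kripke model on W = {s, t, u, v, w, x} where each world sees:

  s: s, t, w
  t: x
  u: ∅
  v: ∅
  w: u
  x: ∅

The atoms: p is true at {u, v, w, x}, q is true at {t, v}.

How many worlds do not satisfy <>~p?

s: successors {s, t, w}; ~p there: s:T, t:T, w:F. ✓
t: successors {x}; ~p there: x:F. ✗
u: no successors, so <>~p fails. ✗
v: no successors, so <>~p fails. ✗
w: successors {u}; ~p there: u:F. ✗
x: no successors, so <>~p fails. ✗
Satisfying worlds: {s}.
So <>~p fails at the other 5 worlds.

5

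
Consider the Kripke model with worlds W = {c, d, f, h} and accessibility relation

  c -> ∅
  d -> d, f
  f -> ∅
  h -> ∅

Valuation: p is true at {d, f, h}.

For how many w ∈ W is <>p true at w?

c: no successors, so <>p fails. ✗
d: successors {d, f}; p there: d:T, f:T. ✓
f: no successors, so <>p fails. ✗
h: no successors, so <>p fails. ✗
Satisfying worlds: {d}.

1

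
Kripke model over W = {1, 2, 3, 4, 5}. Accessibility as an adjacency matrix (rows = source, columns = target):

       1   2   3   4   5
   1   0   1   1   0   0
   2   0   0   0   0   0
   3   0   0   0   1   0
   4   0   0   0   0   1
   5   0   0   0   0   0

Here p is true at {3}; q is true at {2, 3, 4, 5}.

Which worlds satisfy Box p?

1: successors {2, 3}; p there: 2:F, 3:T. ✗
2: no successors, so Box p holds vacuously. ✓
3: successors {4}; p there: 4:F. ✗
4: successors {5}; p there: 5:F. ✗
5: no successors, so Box p holds vacuously. ✓

{2, 5}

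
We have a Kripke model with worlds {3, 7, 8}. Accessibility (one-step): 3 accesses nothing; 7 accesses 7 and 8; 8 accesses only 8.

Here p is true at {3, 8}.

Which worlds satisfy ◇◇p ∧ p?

{8}

3: ◇◇p is F, p is T. ✗
7: ◇◇p is T, p is F. ✗
8: ◇◇p is T, p is T. ✓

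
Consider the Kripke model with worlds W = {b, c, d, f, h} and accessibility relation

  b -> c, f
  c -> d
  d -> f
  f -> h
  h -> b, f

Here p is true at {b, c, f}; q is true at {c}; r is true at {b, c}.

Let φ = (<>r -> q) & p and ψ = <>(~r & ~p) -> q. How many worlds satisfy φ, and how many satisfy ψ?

2 and 4

For (<>r -> q) & p:
b: <>r -> q is F, p is T. ✗
c: <>r -> q is T, p is T. ✓
d: <>r -> q is T, p is F. ✗
f: <>r -> q is T, p is T. ✓
h: <>r -> q is F, p is F. ✗
— 2 worlds.
For <>(~r & ~p) -> q:
b: <>(~r & ~p) is F, q is F. ✓
c: <>(~r & ~p) is T, q is T. ✓
d: <>(~r & ~p) is F, q is F. ✓
f: <>(~r & ~p) is T, q is F. ✗
h: <>(~r & ~p) is F, q is F. ✓
— 4 worlds.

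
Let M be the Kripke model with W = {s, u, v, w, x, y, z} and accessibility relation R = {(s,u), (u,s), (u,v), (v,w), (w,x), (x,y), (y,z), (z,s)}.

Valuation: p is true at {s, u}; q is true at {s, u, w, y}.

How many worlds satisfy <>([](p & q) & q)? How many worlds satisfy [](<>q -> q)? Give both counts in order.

2 and 4

For <>([](p & q) & q):
s: successors {u}; [](p & q) & q there: u:F. ✗
u: successors {s, v}; [](p & q) & q there: s:T, v:F. ✓
v: successors {w}; [](p & q) & q there: w:F. ✗
w: successors {x}; [](p & q) & q there: x:F. ✗
x: successors {y}; [](p & q) & q there: y:F. ✗
y: successors {z}; [](p & q) & q there: z:F. ✗
z: successors {s}; [](p & q) & q there: s:T. ✓
— 2 worlds.
For [](<>q -> q):
s: successors {u}; <>q -> q there: u:T. ✓
u: successors {s, v}; <>q -> q there: s:T, v:F. ✗
v: successors {w}; <>q -> q there: w:T. ✓
w: successors {x}; <>q -> q there: x:F. ✗
x: successors {y}; <>q -> q there: y:T. ✓
y: successors {z}; <>q -> q there: z:F. ✗
z: successors {s}; <>q -> q there: s:T. ✓
— 4 worlds.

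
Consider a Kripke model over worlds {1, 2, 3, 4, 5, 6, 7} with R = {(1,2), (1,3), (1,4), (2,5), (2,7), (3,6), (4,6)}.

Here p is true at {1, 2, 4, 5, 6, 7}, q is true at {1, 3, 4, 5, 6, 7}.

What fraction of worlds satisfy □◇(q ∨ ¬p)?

4/7

1: successors {2, 3, 4}; ◇(q ∨ ¬p) there: 2:T, 3:T, 4:T. ✓
2: successors {5, 7}; ◇(q ∨ ¬p) there: 5:F, 7:F. ✗
3: successors {6}; ◇(q ∨ ¬p) there: 6:F. ✗
4: successors {6}; ◇(q ∨ ¬p) there: 6:F. ✗
5: no successors, so □◇(q ∨ ¬p) holds vacuously. ✓
6: no successors, so □◇(q ∨ ¬p) holds vacuously. ✓
7: no successors, so □◇(q ∨ ¬p) holds vacuously. ✓
That's 4 of 7 worlds, so 4/7.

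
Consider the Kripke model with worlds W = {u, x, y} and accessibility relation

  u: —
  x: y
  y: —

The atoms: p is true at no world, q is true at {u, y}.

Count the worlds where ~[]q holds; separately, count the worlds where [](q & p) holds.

0 and 2

For ~[]q:
u: []q is T. ✗
x: []q is T. ✗
y: []q is T. ✗
— 0 worlds.
For [](q & p):
u: no successors, so [](q & p) holds vacuously. ✓
x: successors {y}; q & p there: y:F. ✗
y: no successors, so [](q & p) holds vacuously. ✓
— 2 worlds.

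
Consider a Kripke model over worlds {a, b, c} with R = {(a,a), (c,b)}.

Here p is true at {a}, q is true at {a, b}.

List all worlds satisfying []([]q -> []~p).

{b, c}

a: successors {a}; []q -> []~p there: a:F. ✗
b: no successors, so []([]q -> []~p) holds vacuously. ✓
c: successors {b}; []q -> []~p there: b:T. ✓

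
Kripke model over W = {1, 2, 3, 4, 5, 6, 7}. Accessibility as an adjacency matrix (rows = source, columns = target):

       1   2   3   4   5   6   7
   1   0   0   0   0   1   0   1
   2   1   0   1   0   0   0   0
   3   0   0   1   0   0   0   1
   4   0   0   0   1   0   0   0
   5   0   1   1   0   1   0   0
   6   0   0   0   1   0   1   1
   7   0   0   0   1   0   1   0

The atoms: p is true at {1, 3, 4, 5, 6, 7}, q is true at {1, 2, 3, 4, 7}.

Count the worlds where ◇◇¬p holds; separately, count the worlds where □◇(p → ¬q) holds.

For ◇◇¬p:
1: successors {5, 7}; ◇¬p there: 5:T, 7:F. ✓
2: successors {1, 3}; ◇¬p there: 1:F, 3:F. ✗
3: successors {3, 7}; ◇¬p there: 3:F, 7:F. ✗
4: successors {4}; ◇¬p there: 4:F. ✗
5: successors {2, 3, 5}; ◇¬p there: 2:F, 3:F, 5:T. ✓
6: successors {4, 6, 7}; ◇¬p there: 4:F, 6:F, 7:F. ✗
7: successors {4, 6}; ◇¬p there: 4:F, 6:F. ✗
— 2 worlds.
For □◇(p → ¬q):
1: successors {5, 7}; ◇(p → ¬q) there: 5:T, 7:T. ✓
2: successors {1, 3}; ◇(p → ¬q) there: 1:T, 3:F. ✗
3: successors {3, 7}; ◇(p → ¬q) there: 3:F, 7:T. ✗
4: successors {4}; ◇(p → ¬q) there: 4:F. ✗
5: successors {2, 3, 5}; ◇(p → ¬q) there: 2:F, 3:F, 5:T. ✗
6: successors {4, 6, 7}; ◇(p → ¬q) there: 4:F, 6:T, 7:T. ✗
7: successors {4, 6}; ◇(p → ¬q) there: 4:F, 6:T. ✗
— 1 world.

2 and 1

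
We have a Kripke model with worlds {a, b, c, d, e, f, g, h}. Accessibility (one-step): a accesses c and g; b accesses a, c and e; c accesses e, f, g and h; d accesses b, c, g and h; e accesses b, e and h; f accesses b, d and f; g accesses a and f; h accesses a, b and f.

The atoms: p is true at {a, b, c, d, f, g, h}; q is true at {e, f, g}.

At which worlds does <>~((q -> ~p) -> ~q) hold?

a: successors {c, g}; ~((q -> ~p) -> ~q) there: c:F, g:F. ✗
b: successors {a, c, e}; ~((q -> ~p) -> ~q) there: a:F, c:F, e:T. ✓
c: successors {e, f, g, h}; ~((q -> ~p) -> ~q) there: e:T, f:F, g:F, h:F. ✓
d: successors {b, c, g, h}; ~((q -> ~p) -> ~q) there: b:F, c:F, g:F, h:F. ✗
e: successors {b, e, h}; ~((q -> ~p) -> ~q) there: b:F, e:T, h:F. ✓
f: successors {b, d, f}; ~((q -> ~p) -> ~q) there: b:F, d:F, f:F. ✗
g: successors {a, f}; ~((q -> ~p) -> ~q) there: a:F, f:F. ✗
h: successors {a, b, f}; ~((q -> ~p) -> ~q) there: a:F, b:F, f:F. ✗

{b, c, e}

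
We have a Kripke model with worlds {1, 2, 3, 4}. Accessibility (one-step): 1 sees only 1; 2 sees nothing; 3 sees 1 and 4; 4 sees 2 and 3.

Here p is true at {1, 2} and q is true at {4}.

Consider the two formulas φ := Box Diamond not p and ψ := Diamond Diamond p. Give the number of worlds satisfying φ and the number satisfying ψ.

For Box Diamond not p:
1: successors {1}; Diamond not p there: 1:F. ✗
2: no successors, so Box Diamond not p holds vacuously. ✓
3: successors {1, 4}; Diamond not p there: 1:F, 4:T. ✗
4: successors {2, 3}; Diamond not p there: 2:F, 3:T. ✗
— 1 world.
For Diamond Diamond p:
1: successors {1}; Diamond p there: 1:T. ✓
2: no successors, so Diamond Diamond p fails. ✗
3: successors {1, 4}; Diamond p there: 1:T, 4:T. ✓
4: successors {2, 3}; Diamond p there: 2:F, 3:T. ✓
— 3 worlds.

1 and 3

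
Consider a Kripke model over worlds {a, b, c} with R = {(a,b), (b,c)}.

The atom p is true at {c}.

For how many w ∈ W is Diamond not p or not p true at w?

a: Diamond not p is T, not p is T. ✓
b: Diamond not p is F, not p is T. ✓
c: Diamond not p is F, not p is F. ✗
Satisfying worlds: {a, b}.

2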